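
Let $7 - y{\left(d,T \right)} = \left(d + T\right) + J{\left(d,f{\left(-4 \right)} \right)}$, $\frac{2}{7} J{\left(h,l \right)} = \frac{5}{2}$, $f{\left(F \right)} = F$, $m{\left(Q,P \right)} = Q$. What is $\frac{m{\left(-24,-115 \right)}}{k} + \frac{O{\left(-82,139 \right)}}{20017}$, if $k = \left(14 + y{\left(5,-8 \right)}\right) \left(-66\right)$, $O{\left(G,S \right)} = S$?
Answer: $\frac{413541}{13431407} \approx 0.030789$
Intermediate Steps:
$J{\left(h,l \right)} = \frac{35}{4}$ ($J{\left(h,l \right)} = \frac{7 \cdot \frac{5}{2}}{2} = \frac{7 \cdot 5 \cdot \frac{1}{2}}{2} = \frac{7}{2} \cdot \frac{5}{2} = \frac{35}{4}$)
$y{\left(d,T \right)} = - \frac{7}{4} - T - d$ ($y{\left(d,T \right)} = 7 - \left(\left(d + T\right) + \frac{35}{4}\right) = 7 - \left(\left(T + d\right) + \frac{35}{4}\right) = 7 - \left(\frac{35}{4} + T + d\right) = - \frac{7}{4} - T - d$)
$k = - \frac{2013}{2}$ ($k = \left(14 - - \frac{5}{4}\right) \left(-66\right) = \left(14 + \frac{5}{4}\right) \left(-66\right) = \frac{61}{4} \left(-66\right) = - \frac{2013}{2} \approx -1006.5$)
$\frac{m{\left(-24,-115 \right)}}{k} + \frac{O{\left(-82,139 \right)}}{20017} = - \frac{24}{- \frac{2013}{2}} + \frac{139}{20017} = \left(-24\right) \left(- \frac{2}{2013}\right) + 139 \cdot \frac{1}{20017} = \frac{16}{671} + \frac{139}{20017} = \frac{413541}{13431407}$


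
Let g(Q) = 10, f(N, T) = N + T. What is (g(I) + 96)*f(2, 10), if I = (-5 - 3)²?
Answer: 1272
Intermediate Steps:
I = 64 (I = (-8)² = 64)
(g(I) + 96)*f(2, 10) = (10 + 96)*(2 + 10) = 106*12 = 1272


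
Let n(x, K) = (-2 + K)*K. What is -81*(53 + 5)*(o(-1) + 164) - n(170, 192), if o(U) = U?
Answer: -802254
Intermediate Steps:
n(x, K) = K*(-2 + K)
-81*(53 + 5)*(o(-1) + 164) - n(170, 192) = -81*(53 + 5)*(-1 + 164) - 192*(-2 + 192) = -4698*163 - 192*190 = -81*9454 - 1*36480 = -765774 - 36480 = -802254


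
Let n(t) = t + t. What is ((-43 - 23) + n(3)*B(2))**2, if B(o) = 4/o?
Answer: 2916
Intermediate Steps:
n(t) = 2*t
((-43 - 23) + n(3)*B(2))**2 = ((-43 - 23) + (2*3)*(4/2))**2 = (-66 + 6*(4*(1/2)))**2 = (-66 + 6*2)**2 = (-66 + 12)**2 = (-54)**2 = 2916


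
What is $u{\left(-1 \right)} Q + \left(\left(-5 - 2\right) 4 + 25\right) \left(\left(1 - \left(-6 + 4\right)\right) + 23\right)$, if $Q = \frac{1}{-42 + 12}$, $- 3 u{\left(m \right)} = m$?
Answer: $- \frac{7021}{90} \approx -78.011$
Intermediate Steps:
$u{\left(m \right)} = - \frac{m}{3}$
$Q = - \frac{1}{30}$ ($Q = \frac{1}{-30} = - \frac{1}{30} \approx -0.033333$)
$u{\left(-1 \right)} Q + \left(\left(-5 - 2\right) 4 + 25\right) \left(\left(1 - \left(-6 + 4\right)\right) + 23\right) = \left(- \frac{1}{3}\right) \left(-1\right) \left(- \frac{1}{30}\right) + \left(\left(-5 - 2\right) 4 + 25\right) \left(\left(1 - \left(-6 + 4\right)\right) + 23\right) = \frac{1}{3} \left(- \frac{1}{30}\right) + \left(\left(-7\right) 4 + 25\right) \left(\left(1 - -2\right) + 23\right) = - \frac{1}{90} + \left(-28 + 25\right) \left(\left(1 + 2\right) + 23\right) = - \frac{1}{90} - 3 \left(3 + 23\right) = - \frac{1}{90} - 78 = - \frac{7021}{90}$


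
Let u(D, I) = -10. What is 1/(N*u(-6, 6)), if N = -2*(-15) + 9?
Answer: -1/390 ≈ -0.0025641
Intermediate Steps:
N = 39 (N = 30 + 9 = 39)
1/(N*u(-6, 6)) = 1/(39*(-10)) = 1/(-390) = -1/390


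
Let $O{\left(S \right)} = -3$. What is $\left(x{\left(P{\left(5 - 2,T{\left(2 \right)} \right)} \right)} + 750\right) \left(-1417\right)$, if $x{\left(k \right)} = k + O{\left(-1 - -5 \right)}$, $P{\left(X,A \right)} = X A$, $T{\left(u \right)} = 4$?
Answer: $-1075503$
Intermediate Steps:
$P{\left(X,A \right)} = A X$
$x{\left(k \right)} = -3 + k$ ($x{\left(k \right)} = k - 3 = -3 + k$)
$\left(x{\left(P{\left(5 - 2,T{\left(2 \right)} \right)} \right)} + 750\right) \left(-1417\right) = \left(\left(-3 + 4 \left(5 - 2\right)\right) + 750\right) \left(-1417\right) = \left(\left(-3 + 4 \cdot 3\right) + 750\right) \left(-1417\right) = \left(\left(-3 + 12\right) + 750\right) \left(-1417\right) = \left(9 + 750\right) \left(-1417\right) = 759 \left(-1417\right) = -1075503$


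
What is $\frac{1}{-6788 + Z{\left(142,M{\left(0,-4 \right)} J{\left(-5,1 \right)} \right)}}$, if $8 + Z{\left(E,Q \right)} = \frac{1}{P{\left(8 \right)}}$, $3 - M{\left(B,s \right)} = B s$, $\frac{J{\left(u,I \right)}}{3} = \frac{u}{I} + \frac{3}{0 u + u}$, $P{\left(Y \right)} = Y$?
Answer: $- \frac{8}{54367} \approx -0.00014715$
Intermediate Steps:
$J{\left(u,I \right)} = \frac{9}{u} + \frac{3 u}{I}$ ($J{\left(u,I \right)} = 3 \left(\frac{u}{I} + \frac{3}{0 u + u}\right) = 3 \left(\frac{u}{I} + \frac{3}{0 + u}\right) = 3 \left(\frac{u}{I} + \frac{3}{u}\right) = 3 \left(\frac{3}{u} + \frac{u}{I}\right) = \frac{9}{u} + \frac{3 u}{I}$)
$M{\left(B,s \right)} = 3 - B s$
$Z{\left(E,Q \right)} = - \frac{63}{8}$ ($Z{\left(E,Q \right)} = -8 + \frac{1}{8} = - \frac{63}{8}$)
$\frac{1}{-6788 + Z{\left(142,M{\left(0,-4 \right)} J{\left(-5,1 \right)} \right)}} = \frac{1}{-6788 - \frac{63}{8}} = \frac{1}{- \frac{54367}{8}} = - \frac{8}{54367}$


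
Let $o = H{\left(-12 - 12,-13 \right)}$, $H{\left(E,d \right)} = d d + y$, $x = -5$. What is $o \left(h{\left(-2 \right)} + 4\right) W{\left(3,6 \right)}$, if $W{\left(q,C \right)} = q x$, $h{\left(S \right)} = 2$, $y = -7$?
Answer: $-14580$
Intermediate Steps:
$H{\left(E,d \right)} = -7 + d^{2}$ ($H{\left(E,d \right)} = d d - 7 = d^{2} - 7 = -7 + d^{2}$)
$W{\left(q,C \right)} = - 5 q$ ($W{\left(q,C \right)} = q \left(-5\right) = - 5 q$)
$o = 162$ ($o = -7 + \left(-13\right)^{2} = -7 + 169 = 162$)
$o \left(h{\left(-2 \right)} + 4\right) W{\left(3,6 \right)} = 162 \left(2 + 4\right) \left(\left(-5\right) 3\right) = 162 \cdot 6 \left(-15\right) = 162 \left(-90\right) = -14580$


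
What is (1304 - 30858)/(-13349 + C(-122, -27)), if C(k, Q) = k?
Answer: 29554/13471 ≈ 2.1939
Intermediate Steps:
(1304 - 30858)/(-13349 + C(-122, -27)) = (1304 - 30858)/(-13349 - 122) = -29554/(-13471) = -29554*(-1/13471) = 29554/13471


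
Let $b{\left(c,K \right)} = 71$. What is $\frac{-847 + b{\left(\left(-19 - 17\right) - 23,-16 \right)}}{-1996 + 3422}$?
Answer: $- \frac{388}{713} \approx -0.54418$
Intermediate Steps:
$\frac{-847 + b{\left(\left(-19 - 17\right) - 23,-16 \right)}}{-1996 + 3422} = \frac{-847 + 71}{-1996 + 3422} = - \frac{776}{1426} = \left(-776\right) \frac{1}{1426} = - \frac{388}{713}$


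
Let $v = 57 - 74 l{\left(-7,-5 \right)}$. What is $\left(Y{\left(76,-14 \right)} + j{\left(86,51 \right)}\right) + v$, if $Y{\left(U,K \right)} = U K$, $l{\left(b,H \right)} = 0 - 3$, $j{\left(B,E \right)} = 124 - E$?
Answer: $-712$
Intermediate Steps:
$l{\left(b,H \right)} = -3$
$Y{\left(U,K \right)} = K U$
$v = 279$ ($v = 57 - -222 = 57 + 222 = 279$)
$\left(Y{\left(76,-14 \right)} + j{\left(86,51 \right)}\right) + v = \left(\left(-14\right) 76 + \left(124 - 51\right)\right) + 279 = \left(-1064 + \left(124 - 51\right)\right) + 279 = \left(-1064 + 73\right) + 279 = -991 + 279 = -712$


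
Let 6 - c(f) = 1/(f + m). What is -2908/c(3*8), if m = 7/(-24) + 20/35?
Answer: -5930866/12153 ≈ -488.02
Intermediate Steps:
m = 47/168 (m = 7*(-1/24) + 20*(1/35) = -7/24 + 4/7 = 47/168 ≈ 0.27976)
c(f) = 6 - 1/(47/168 + f) (c(f) = 6 - 1/(f + 47/168) = 6 - 1/(47/168 + f))
-2908/c(3*8) = -2908*(47 + 168*(3*8))/(6*(19 + 168*(3*8))) = -2908*(47 + 168*24)/(6*(19 + 168*24)) = -2908*(47 + 4032)/(6*(19 + 4032)) = -2908/(6*4051/4079) = -2908/(6*(1/4079)*4051) = -2908/24306/4079 = -2908*4079/24306 = -5930866/12153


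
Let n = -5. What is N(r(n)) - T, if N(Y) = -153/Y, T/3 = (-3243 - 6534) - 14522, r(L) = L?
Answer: 364638/5 ≈ 72928.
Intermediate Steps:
T = -72897 (T = 3*((-3243 - 6534) - 14522) = 3*(-9777 - 14522) = 3*(-24299) = -72897)
N(r(n)) - T = -153/(-5) - 1*(-72897) = -153*(-⅕) + 72897 = 153/5 + 72897 = 364638/5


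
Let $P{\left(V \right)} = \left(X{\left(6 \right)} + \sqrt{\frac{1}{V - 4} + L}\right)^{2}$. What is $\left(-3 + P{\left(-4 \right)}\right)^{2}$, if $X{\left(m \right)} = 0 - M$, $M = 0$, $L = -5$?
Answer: $\frac{4225}{64} \approx 66.016$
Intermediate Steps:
$X{\left(m \right)} = 0$ ($X{\left(m \right)} = 0 - 0 = 0 + 0 = 0$)
$P{\left(V \right)} = -5 + \frac{1}{-4 + V}$ ($P{\left(V \right)} = \left(0 + \sqrt{\frac{1}{V - 4} - 5}\right)^{2} = \left(0 + \sqrt{\frac{1}{-4 + V} - 5}\right)^{2} = \left(0 + \sqrt{-5 + \frac{1}{-4 + V}}\right)^{2} = \left(\sqrt{-5 + \frac{1}{-4 + V}}\right)^{2} = -5 + \frac{1}{-4 + V}$)
$\left(-3 + P{\left(-4 \right)}\right)^{2} = \left(-3 + \frac{21 - -20}{-4 - 4}\right)^{2} = \left(-3 + \frac{21 + 20}{-8}\right)^{2} = \left(-3 - \frac{41}{8}\right)^{2} = \left(- \frac{65}{8}\right)^{2} = \frac{4225}{64}$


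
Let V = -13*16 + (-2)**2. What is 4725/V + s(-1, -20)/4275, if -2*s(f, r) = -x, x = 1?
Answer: -6733091/290700 ≈ -23.162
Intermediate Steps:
s(f, r) = 1/2 (s(f, r) = -(-1)/2 = -1/2*(-1) = 1/2)
V = -204 (V = -208 + 4 = -204)
4725/V + s(-1, -20)/4275 = 4725/(-204) + (1/2)/4275 = 4725*(-1/204) + (1/2)*(1/4275) = -1575/68 + 1/8550 = -6733091/290700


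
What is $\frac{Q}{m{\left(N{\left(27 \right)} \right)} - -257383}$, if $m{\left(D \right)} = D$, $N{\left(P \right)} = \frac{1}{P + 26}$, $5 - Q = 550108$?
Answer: $- \frac{29155459}{13641300} \approx -2.1373$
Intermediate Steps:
$Q = -550103$ ($Q = 5 - 550108 = -550103$)
$N{\left(P \right)} = \frac{1}{26 + P}$
$\frac{Q}{m{\left(N{\left(27 \right)} \right)} - -257383} = - \frac{550103}{\frac{1}{26 + 27} - -257383} = - \frac{550103}{\frac{1}{53} + 257383} = - \frac{550103}{\frac{13641300}{53}} = \left(-550103\right) \frac{53}{13641300} = - \frac{29155459}{13641300}$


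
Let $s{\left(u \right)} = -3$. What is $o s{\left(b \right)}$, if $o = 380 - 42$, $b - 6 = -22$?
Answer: $-1014$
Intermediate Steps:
$b = -16$ ($b = 6 - 22 = -16$)
$o = 338$ ($o = 380 - 42 = 338$)
$o s{\left(b \right)} = 338 \left(-3\right) = -1014$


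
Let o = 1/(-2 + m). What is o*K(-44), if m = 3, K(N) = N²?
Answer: 1936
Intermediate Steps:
o = 1 (o = 1/(-2 + 3) = 1/1 = 1)
o*K(-44) = 1*(-44)² = 1*1936 = 1936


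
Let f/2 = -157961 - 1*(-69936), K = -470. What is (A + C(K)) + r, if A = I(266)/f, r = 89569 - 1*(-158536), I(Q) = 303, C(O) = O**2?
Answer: 82568329947/176050 ≈ 4.6901e+5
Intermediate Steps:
r = 248105 (r = 89569 + 158536 = 248105)
f = -176050 (f = 2*(-157961 - 1*(-69936)) = 2*(-157961 + 69936) = 2*(-88025) = -176050)
A = -303/176050 (A = 303/(-176050) = 303*(-1/176050) = -303/176050 ≈ -0.0017211)
(A + C(K)) + r = (-303/176050 + (-470)**2) + 248105 = (-303/176050 + 220900) + 248105 = 38889444697/176050 + 248105 = 82568329947/176050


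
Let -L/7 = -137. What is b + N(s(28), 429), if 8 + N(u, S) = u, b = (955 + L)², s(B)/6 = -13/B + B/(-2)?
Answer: 51286217/14 ≈ 3.6633e+6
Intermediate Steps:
s(B) = -78/B - 3*B (s(B) = 6*(-13/B + B/(-2)) = 6*(-13/B + B*(-½)) = 6*(-13/B - B/2) = -78/B - 3*B)
L = 959 (L = -7*(-137) = 959)
b = 3663396 (b = (955 + 959)² = 1914² = 3663396)
N(u, S) = -8 + u
b + N(s(28), 429) = 3663396 + (-8 + (-78/28 - 3*28)) = 3663396 + (-8 + (-78*1/28 - 84)) = 3663396 + (-8 + (-39/14 - 84)) = 3663396 + (-8 - 1215/14) = 3663396 - 1327/14 = 51286217/14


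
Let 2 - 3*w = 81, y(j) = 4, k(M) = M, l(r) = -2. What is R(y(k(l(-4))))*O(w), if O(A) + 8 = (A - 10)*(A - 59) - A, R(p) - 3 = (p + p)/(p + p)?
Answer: 112276/9 ≈ 12475.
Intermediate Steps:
R(p) = 4 (R(p) = 3 + (p + p)/(p + p) = 3 + (2*p)/((2*p)) = 3 + (2*p)*(1/(2*p)) = 3 + 1 = 4)
w = -79/3 (w = ⅔ - ⅓*81 = ⅔ - 27 = -79/3 ≈ -26.333)
O(A) = -8 - A + (-59 + A)*(-10 + A) (O(A) = -8 + ((A - 10)*(A - 59) - A) = -8 + ((-10 + A)*(-59 + A) - A) = -8 + ((-59 + A)*(-10 + A) - A) = -8 + (-A + (-59 + A)*(-10 + A)) = -8 - A + (-59 + A)*(-10 + A))
R(y(k(l(-4))))*O(w) = 4*(582 + (-79/3)² - 70*(-79/3)) = 4*(582 + 6241/9 + 5530/3) = 4*(28069/9) = 112276/9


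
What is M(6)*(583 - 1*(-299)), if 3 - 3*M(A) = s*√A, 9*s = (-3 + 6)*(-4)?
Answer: 882 + 392*√6 ≈ 1842.2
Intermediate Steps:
s = -4/3 (s = ((-3 + 6)*(-4))/9 = (3*(-4))/9 = (⅑)*(-12) = -4/3 ≈ -1.3333)
M(A) = 1 + 4*√A/9 (M(A) = 1 - (-4)*√A/9 = 1 + 4*√A/9)
M(6)*(583 - 1*(-299)) = (1 + 4*√6/9)*(583 - 1*(-299)) = (1 + 4*√6/9)*(583 + 299) = (1 + 4*√6/9)*882 = 882 + 392*√6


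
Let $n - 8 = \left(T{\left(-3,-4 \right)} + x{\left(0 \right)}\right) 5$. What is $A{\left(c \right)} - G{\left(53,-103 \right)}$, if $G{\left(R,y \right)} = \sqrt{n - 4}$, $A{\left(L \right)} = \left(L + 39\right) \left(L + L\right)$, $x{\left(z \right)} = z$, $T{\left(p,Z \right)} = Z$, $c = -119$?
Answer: $19040 - 4 i \approx 19040.0 - 4.0 i$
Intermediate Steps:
$n = -12$ ($n = 8 + \left(-4 + 0\right) 5 = 8 - 20 = -12$)
$A{\left(L \right)} = 2 L \left(39 + L\right)$ ($A{\left(L \right)} = \left(39 + L\right) 2 L = 2 L \left(39 + L\right)$)
$G{\left(R,y \right)} = 4 i$ ($G{\left(R,y \right)} = \sqrt{-12 - 4} = \sqrt{-16} = 4 i$)
$A{\left(c \right)} - G{\left(53,-103 \right)} = 2 \left(-119\right) \left(39 - 119\right) - 4 i = 2 \left(-119\right) \left(-80\right) - 4 i = 19040 - 4 i$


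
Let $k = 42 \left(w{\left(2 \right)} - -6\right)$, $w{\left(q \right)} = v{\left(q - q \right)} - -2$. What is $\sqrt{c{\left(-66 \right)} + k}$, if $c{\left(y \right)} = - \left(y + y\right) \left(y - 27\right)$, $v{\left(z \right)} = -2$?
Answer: $6 i \sqrt{334} \approx 109.65 i$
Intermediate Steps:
$w{\left(q \right)} = 0$ ($w{\left(q \right)} = -2 - -2 = -2 + 2 = 0$)
$c{\left(y \right)} = - 2 y \left(-27 + y\right)$
$k = 252$ ($k = 42 \left(0 - -6\right) = 42 \left(0 + 6\right) = 42 \cdot 6 = 252$)
$\sqrt{c{\left(-66 \right)} + k} = \sqrt{2 \left(-66\right) \left(27 - -66\right) + 252} = \sqrt{2 \left(-66\right) \left(27 + 66\right) + 252} = \sqrt{2 \left(-66\right) 93 + 252} = \sqrt{-12276 + 252} = \sqrt{-12024} = 6 i \sqrt{334}$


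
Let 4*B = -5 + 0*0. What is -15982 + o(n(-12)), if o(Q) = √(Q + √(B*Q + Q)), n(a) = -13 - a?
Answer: -15982 + I*√2/2 ≈ -15982.0 + 0.70711*I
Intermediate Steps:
B = -5/4 (B = (-5 + 0*0)/4 = (-5 + 0)/4 = (¼)*(-5) = -5/4 ≈ -1.2500)
o(Q) = √(Q + √(-Q)/2) (o(Q) = √(Q + √(-5*Q/4 + Q)) = √(Q + √(-Q/4)) = √(Q + √(-Q)/2))
-15982 + o(n(-12)) = -15982 + √(2*√(-(-13 - 1*(-12))) + 4*(-13 - 1*(-12)))/2 = -15982 + √(2*√(-(-13 + 12)) + 4*(-13 + 12))/2 = -15982 + √(2*√(-1*(-1)) + 4*(-1))/2 = -15982 + √(2*√1 - 4)/2 = -15982 + √(2*1 - 4)/2 = -15982 + √(2 - 4)/2 = -15982 + √(-2)/2 = -15982 + (I*√2)/2 = -15982 + I*√2/2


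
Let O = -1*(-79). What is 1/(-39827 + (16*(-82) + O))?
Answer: -1/41060 ≈ -2.4355e-5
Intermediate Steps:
O = 79
1/(-39827 + (16*(-82) + O)) = 1/(-39827 + (16*(-82) + 79)) = 1/(-39827 + (-1312 + 79)) = 1/(-39827 - 1233) = 1/(-41060) = -1/41060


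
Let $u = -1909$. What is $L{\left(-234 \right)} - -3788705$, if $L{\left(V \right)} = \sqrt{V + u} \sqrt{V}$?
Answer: $3788705 - 3 \sqrt{55718} \approx 3.788 \cdot 10^{6}$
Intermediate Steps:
$L{\left(V \right)} = \sqrt{V} \sqrt{-1909 + V}$ ($L{\left(V \right)} = \sqrt{V - 1909} \sqrt{V} = \sqrt{-1909 + V} \sqrt{V} = \sqrt{V} \sqrt{-1909 + V}$)
$L{\left(-234 \right)} - -3788705 = \sqrt{-234} \sqrt{-1909 - 234} - -3788705 = 3 i \sqrt{26} \sqrt{-2143} + 3788705 = 3 i \sqrt{26} i \sqrt{2143} + 3788705 = - 3 \sqrt{55718} + 3788705 = 3788705 - 3 \sqrt{55718}$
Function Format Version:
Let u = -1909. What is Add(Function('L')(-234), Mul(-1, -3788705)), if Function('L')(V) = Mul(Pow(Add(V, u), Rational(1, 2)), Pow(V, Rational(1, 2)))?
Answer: Add(3788705, Mul(-3, Pow(55718, Rational(1, 2)))) ≈ 3.7880e+6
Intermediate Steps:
Function('L')(V) = Mul(Pow(V, Rational(1, 2)), Pow(Add(-1909, V), Rational(1, 2))) (Function('L')(V) = Mul(Pow(Add(V, -1909), Rational(1, 2)), Pow(V, Rational(1, 2))) = Mul(Pow(Add(-1909, V), Rational(1, 2)), Pow(V, Rational(1, 2))) = Mul(Pow(V, Rational(1, 2)), Pow(Add(-1909, V), Rational(1, 2))))
Add(Function('L')(-234), Mul(-1, -3788705)) = Add(Mul(Pow(-234, Rational(1, 2)), Pow(Add(-1909, -234), Rational(1, 2))), Mul(-1, -3788705)) = Add(Mul(Mul(3, I, Pow(26, Rational(1, 2))), Pow(-2143, Rational(1, 2))), 3788705) = Add(Mul(Mul(3, I, Pow(26, Rational(1, 2))), Mul(I, Pow(2143, Rational(1, 2)))), 3788705) = Add(Mul(-3, Pow(55718, Rational(1, 2))), 3788705) = Add(3788705, Mul(-3, Pow(55718, Rational(1, 2))))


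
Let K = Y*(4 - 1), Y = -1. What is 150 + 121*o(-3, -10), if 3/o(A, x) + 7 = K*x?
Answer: 3813/23 ≈ 165.78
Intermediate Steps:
K = -3 (K = -(4 - 1) = -1*3 = -3)
o(A, x) = 3/(-7 - 3*x)
150 + 121*o(-3, -10) = 150 + 121*(-3/(7 + 3*(-10))) = 150 + 121*(-3/(7 - 30)) = 150 + 121*(-3/(-23)) = 150 + 121*(-3*(-1/23)) = 150 + 121*(3/23) = 150 + 363/23 = 3813/23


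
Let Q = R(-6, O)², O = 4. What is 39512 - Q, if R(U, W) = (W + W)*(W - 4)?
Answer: 39512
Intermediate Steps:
R(U, W) = 2*W*(-4 + W) (R(U, W) = (2*W)*(-4 + W) = 2*W*(-4 + W))
Q = 0 (Q = (2*4*(-4 + 4))² = (2*4*0)² = 0² = 0)
39512 - Q = 39512 - 1*0 = 39512 + 0 = 39512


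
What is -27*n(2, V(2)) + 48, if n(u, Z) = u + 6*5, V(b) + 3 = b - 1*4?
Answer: -816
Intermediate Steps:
V(b) = -7 + b (V(b) = -3 + (b - 1*4) = -3 + (b - 4) = -3 + (-4 + b) = -7 + b)
n(u, Z) = 30 + u (n(u, Z) = u + 30 = 30 + u)
-27*n(2, V(2)) + 48 = -27*(30 + 2) + 48 = -27*32 + 48 = -864 + 48 = -816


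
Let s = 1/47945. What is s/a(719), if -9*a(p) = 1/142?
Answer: -1278/47945 ≈ -0.026656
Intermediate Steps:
a(p) = -1/1278 (a(p) = -⅑/142 = -⅑*1/142 = -1/1278)
s = 1/47945 ≈ 2.0857e-5
s/a(719) = 1/(47945*(-1/1278)) = (1/47945)*(-1278) = -1278/47945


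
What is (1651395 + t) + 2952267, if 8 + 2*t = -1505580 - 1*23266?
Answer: 3839235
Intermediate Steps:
t = -764427 (t = -4 + (-1505580 - 1*23266)/2 = -4 + (-1505580 - 23266)/2 = -4 + (½)*(-1528846) = -4 - 764423 = -764427)
(1651395 + t) + 2952267 = (1651395 - 764427) + 2952267 = 886968 + 2952267 = 3839235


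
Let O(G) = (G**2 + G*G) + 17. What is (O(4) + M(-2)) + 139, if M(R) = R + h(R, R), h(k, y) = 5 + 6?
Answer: 197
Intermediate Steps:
h(k, y) = 11
O(G) = 17 + 2*G**2 (O(G) = (G**2 + G**2) + 17 = 2*G**2 + 17 = 17 + 2*G**2)
M(R) = 11 + R (M(R) = R + 11 = 11 + R)
(O(4) + M(-2)) + 139 = ((17 + 2*4**2) + (11 - 2)) + 139 = ((17 + 2*16) + 9) + 139 = ((17 + 32) + 9) + 139 = (49 + 9) + 139 = 58 + 139 = 197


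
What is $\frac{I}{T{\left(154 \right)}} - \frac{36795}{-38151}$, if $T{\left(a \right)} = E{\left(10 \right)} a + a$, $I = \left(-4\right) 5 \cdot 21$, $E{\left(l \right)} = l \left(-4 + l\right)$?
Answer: $\frac{7848305}{8533107} \approx 0.91975$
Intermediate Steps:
$I = -420$ ($I = \left(-20\right) 21 = -420$)
$T{\left(a \right)} = 61 a$ ($T{\left(a \right)} = 10 \left(-4 + 10\right) a + a = 10 \cdot 6 a + a = 60 a + a = 61 a$)
$\frac{I}{T{\left(154 \right)}} - \frac{36795}{-38151} = - \frac{420}{61 \cdot 154} - \frac{36795}{-38151} = - \frac{420}{9394} - - \frac{12265}{12717} = \left(-420\right) \frac{1}{9394} + \frac{12265}{12717} = - \frac{30}{671} + \frac{12265}{12717} = \frac{7848305}{8533107}$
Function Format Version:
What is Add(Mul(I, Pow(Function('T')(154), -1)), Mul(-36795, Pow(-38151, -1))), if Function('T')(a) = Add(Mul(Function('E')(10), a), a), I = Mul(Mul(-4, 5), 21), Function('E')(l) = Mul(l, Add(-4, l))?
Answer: Rational(7848305, 8533107) ≈ 0.91975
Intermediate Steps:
I = -420 (I = Mul(-20, 21) = -420)
Function('T')(a) = Mul(61, a) (Function('T')(a) = Add(Mul(Mul(10, Add(-4, 10)), a), a) = Add(Mul(Mul(10, 6), a), a) = Add(Mul(60, a), a) = Mul(61, a))
Add(Mul(I, Pow(Function('T')(154), -1)), Mul(-36795, Pow(-38151, -1))) = Add(Mul(-420, Pow(Mul(61, 154), -1)), Mul(-36795, Pow(-38151, -1))) = Add(Mul(-420, Pow(9394, -1)), Mul(-36795, Rational(-1, 38151))) = Add(Mul(-420, Rational(1, 9394)), Rational(12265, 12717)) = Add(Rational(-30, 671), Rational(12265, 12717)) = Rational(7848305, 8533107)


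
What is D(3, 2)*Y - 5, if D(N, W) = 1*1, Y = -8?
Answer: -13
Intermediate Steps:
D(N, W) = 1
D(3, 2)*Y - 5 = 1*(-8) - 5 = -8 - 5 = -13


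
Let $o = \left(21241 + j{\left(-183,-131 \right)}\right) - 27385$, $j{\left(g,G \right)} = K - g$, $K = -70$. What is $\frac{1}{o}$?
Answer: $- \frac{1}{6031} \approx -0.00016581$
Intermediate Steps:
$j{\left(g,G \right)} = -70 - g$
$o = -6031$ ($o = \left(21241 - -113\right) - 27385 = \left(21241 + \left(-70 + 183\right)\right) - 27385 = \left(21241 + 113\right) - 27385 = 21354 - 27385 = -6031$)
$\frac{1}{o} = \frac{1}{-6031} = - \frac{1}{6031}$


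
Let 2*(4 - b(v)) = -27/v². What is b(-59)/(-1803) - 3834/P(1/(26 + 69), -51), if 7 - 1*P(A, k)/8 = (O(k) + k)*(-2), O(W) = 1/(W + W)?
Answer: 613339284881/121658694312 ≈ 5.0415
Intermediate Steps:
b(v) = 4 + 27/(2*v²) (b(v) = 4 - (-27)/(2*(v²)) = 4 - (-27)/(2*v²) = 4 + 27/(2*v²))
O(W) = 1/(2*W)
P(A, k) = 56 + 8/k + 16*k (P(A, k) = 56 - 8*(1/(2*k) + k)*(-2) = 56 - 8*(k + 1/(2*k))*(-2) = 56 - 8*(-1/k - 2*k) = 56 + (8/k + 16*k) = 56 + 8/k + 16*k)
b(-59)/(-1803) - 3834/P(1/(26 + 69), -51) = (4 + (27/2)/(-59)²)/(-1803) - 3834/(56 + 8/(-51) + 16*(-51)) = (4 + (27/2)*(1/3481))*(-1/1803) - 3834/(56 + 8*(-1/51) - 816) = (4 + 27/6962)*(-1/1803) - 3834/(56 - 8/51 - 816) = (27875/6962)*(-1/1803) - 3834/(-38768/51) = -27875/12552486 - 3834*(-51/38768) = -27875/12552486 + 97767/19384 = 613339284881/121658694312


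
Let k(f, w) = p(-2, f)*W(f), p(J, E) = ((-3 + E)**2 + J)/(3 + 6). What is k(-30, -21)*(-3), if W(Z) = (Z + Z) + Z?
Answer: 32610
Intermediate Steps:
W(Z) = 3*Z (W(Z) = 2*Z + Z = 3*Z)
p(J, E) = J/9 + (-3 + E)**2/9 (p(J, E) = (J + (-3 + E)**2)/9 = (J + (-3 + E)**2)*(1/9) = J/9 + (-3 + E)**2/9)
k(f, w) = 3*f*(-2/9 + (-3 + f)**2/9) (k(f, w) = ((1/9)*(-2) + (-3 + f)**2/9)*(3*f) = (-2/9 + (-3 + f)**2/9)*(3*f) = 3*f*(-2/9 + (-3 + f)**2/9))
k(-30, -21)*(-3) = ((1/3)*(-30)*(-2 + (-3 - 30)**2))*(-3) = ((1/3)*(-30)*(-2 + (-33)**2))*(-3) = ((1/3)*(-30)*(-2 + 1089))*(-3) = ((1/3)*(-30)*1087)*(-3) = -10870*(-3) = 32610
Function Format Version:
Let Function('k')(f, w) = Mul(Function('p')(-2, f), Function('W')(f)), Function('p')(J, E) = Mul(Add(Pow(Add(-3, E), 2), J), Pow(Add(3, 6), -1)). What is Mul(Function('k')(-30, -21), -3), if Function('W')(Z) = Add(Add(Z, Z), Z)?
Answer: 32610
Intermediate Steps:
Function('W')(Z) = Mul(3, Z) (Function('W')(Z) = Add(Mul(2, Z), Z) = Mul(3, Z))
Function('p')(J, E) = Add(Mul(Rational(1, 9), J), Mul(Rational(1, 9), Pow(Add(-3, E), 2))) (Function('p')(J, E) = Mul(Add(J, Pow(Add(-3, E), 2)), Pow(9, -1)) = Mul(Add(J, Pow(Add(-3, E), 2)), Rational(1, 9)) = Add(Mul(Rational(1, 9), J), Mul(Rational(1, 9), Pow(Add(-3, E), 2))))
Function('k')(f, w) = Mul(3, f, Add(Rational(-2, 9), Mul(Rational(1, 9), Pow(Add(-3, f), 2)))) (Function('k')(f, w) = Mul(Add(Mul(Rational(1, 9), -2), Mul(Rational(1, 9), Pow(Add(-3, f), 2))), Mul(3, f)) = Mul(Add(Rational(-2, 9), Mul(Rational(1, 9), Pow(Add(-3, f), 2))), Mul(3, f)) = Mul(3, f, Add(Rational(-2, 9), Mul(Rational(1, 9), Pow(Add(-3, f), 2)))))
Mul(Function('k')(-30, -21), -3) = Mul(Mul(Rational(1, 3), -30, Add(-2, Pow(Add(-3, -30), 2))), -3) = Mul(Mul(Rational(1, 3), -30, Add(-2, Pow(-33, 2))), -3) = Mul(Mul(Rational(1, 3), -30, Add(-2, 1089)), -3) = Mul(Mul(Rational(1, 3), -30, 1087), -3) = Mul(-10870, -3) = 32610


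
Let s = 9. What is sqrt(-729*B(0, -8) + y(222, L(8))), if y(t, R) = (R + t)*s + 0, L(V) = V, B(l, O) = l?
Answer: 3*sqrt(230) ≈ 45.497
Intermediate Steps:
y(t, R) = 9*R + 9*t (y(t, R) = (R + t)*9 + 0 = (9*R + 9*t) + 0 = 9*R + 9*t)
sqrt(-729*B(0, -8) + y(222, L(8))) = sqrt(-729*0 + (9*8 + 9*222)) = sqrt(0 + (72 + 1998)) = sqrt(0 + 2070) = sqrt(2070) = 3*sqrt(230)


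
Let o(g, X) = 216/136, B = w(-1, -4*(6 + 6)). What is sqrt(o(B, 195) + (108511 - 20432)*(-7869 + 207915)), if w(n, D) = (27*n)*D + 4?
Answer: sqrt(5092137122685)/17 ≈ 1.3274e+5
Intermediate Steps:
w(n, D) = 4 + 27*D*n (w(n, D) = 27*D*n + 4 = 4 + 27*D*n)
B = 1300 (B = 4 + 27*(-4*(6 + 6))*(-1) = 4 + 27*(-4*12)*(-1) = 4 + 27*(-48)*(-1) = 4 + 1296 = 1300)
o(g, X) = 27/17 (o(g, X) = 216*(1/136) = 27/17)
sqrt(o(B, 195) + (108511 - 20432)*(-7869 + 207915)) = sqrt(27/17 + (108511 - 20432)*(-7869 + 207915)) = sqrt(27/17 + 88079*200046) = sqrt(27/17 + 17619851634) = sqrt(299537477805/17) = sqrt(5092137122685)/17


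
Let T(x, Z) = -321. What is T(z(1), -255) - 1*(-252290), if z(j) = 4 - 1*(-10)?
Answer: 251969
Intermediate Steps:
z(j) = 14 (z(j) = 4 + 10 = 14)
T(z(1), -255) - 1*(-252290) = -321 - 1*(-252290) = -321 + 252290 = 251969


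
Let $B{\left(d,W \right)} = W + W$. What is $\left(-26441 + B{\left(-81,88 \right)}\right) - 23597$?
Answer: $-49862$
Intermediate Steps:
$B{\left(d,W \right)} = 2 W$
$\left(-26441 + B{\left(-81,88 \right)}\right) - 23597 = \left(-26441 + 2 \cdot 88\right) - 23597 = \left(-26441 + 176\right) - 23597 = -26265 - 23597 = -49862$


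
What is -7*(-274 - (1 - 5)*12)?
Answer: 1582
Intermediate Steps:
-7*(-274 - (1 - 5)*12) = -7*(-274 - (-4)*12) = -7*(-274 - 1*(-48)) = -7*(-274 + 48) = -7*(-226) = 1582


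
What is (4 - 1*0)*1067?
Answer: 4268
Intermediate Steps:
(4 - 1*0)*1067 = (4 + 0)*1067 = 4*1067 = 4268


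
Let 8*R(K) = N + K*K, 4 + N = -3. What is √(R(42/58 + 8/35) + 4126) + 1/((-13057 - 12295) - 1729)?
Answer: -1/27081 + √16999695157/2030 ≈ 64.228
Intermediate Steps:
N = -7 (N = -4 - 3 = -7)
R(K) = -7/8 + K²/8 (R(K) = (-7 + K*K)/8 = (-7 + K²)/8 = -7/8 + K²/8)
√(R(42/58 + 8/35) + 4126) + 1/((-13057 - 12295) - 1729) = √((-7/8 + (42/58 + 8/35)²/8) + 4126) + 1/((-13057 - 12295) - 1729) = √((-7/8 + (42*(1/58) + 8*(1/35))²/8) + 4126) + 1/(-25352 - 1729) = √((-7/8 + (21/29 + 8/35)²/8) + 4126) + 1/(-27081) = √((-7/8 + (967/1015)²/8) + 4126) - 1/27081 = √((-7/8 + (⅛)*(935089/1030225)) + 4126) - 1/27081 = √((-7/8 + 935089/8241800) + 4126) - 1/27081 = √(-3138243/4120900 + 4126) - 1/27081 = √(16999695157/4120900) - 1/27081 = √16999695157/2030 - 1/27081 = -1/27081 + √16999695157/2030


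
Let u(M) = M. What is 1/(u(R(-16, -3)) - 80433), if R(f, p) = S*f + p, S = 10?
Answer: -1/80596 ≈ -1.2408e-5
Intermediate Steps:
R(f, p) = p + 10*f (R(f, p) = 10*f + p = p + 10*f)
1/(u(R(-16, -3)) - 80433) = 1/((-3 + 10*(-16)) - 80433) = 1/((-3 - 160) - 80433) = 1/(-163 - 80433) = 1/(-80596) = -1/80596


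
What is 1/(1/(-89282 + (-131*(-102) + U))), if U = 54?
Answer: -75866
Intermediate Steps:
1/(1/(-89282 + (-131*(-102) + U))) = 1/(1/(-89282 + (-131*(-102) + 54))) = 1/(1/(-89282 + (13362 + 54))) = 1/(1/(-89282 + 13416)) = 1/(1/(-75866)) = 1/(-1/75866) = -75866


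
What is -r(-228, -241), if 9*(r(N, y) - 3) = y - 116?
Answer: 110/3 ≈ 36.667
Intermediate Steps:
r(N, y) = -89/9 + y/9 (r(N, y) = 3 + (y - 116)/9 = 3 + (-116 + y)/9 = 3 + (-116/9 + y/9) = -89/9 + y/9)
-r(-228, -241) = -(-89/9 + (1/9)*(-241)) = -(-89/9 - 241/9) = -1*(-110/3) = 110/3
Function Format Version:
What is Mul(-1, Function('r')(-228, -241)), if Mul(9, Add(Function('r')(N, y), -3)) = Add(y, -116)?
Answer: Rational(110, 3) ≈ 36.667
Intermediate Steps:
Function('r')(N, y) = Add(Rational(-89, 9), Mul(Rational(1, 9), y)) (Function('r')(N, y) = Add(3, Mul(Rational(1, 9), Add(y, -116))) = Add(3, Mul(Rational(1, 9), Add(-116, y))) = Add(3, Add(Rational(-116, 9), Mul(Rational(1, 9), y))) = Add(Rational(-89, 9), Mul(Rational(1, 9), y)))
Mul(-1, Function('r')(-228, -241)) = Mul(-1, Add(Rational(-89, 9), Mul(Rational(1, 9), -241))) = Mul(-1, Add(Rational(-89, 9), Rational(-241, 9))) = Mul(-1, Rational(-110, 3)) = Rational(110, 3)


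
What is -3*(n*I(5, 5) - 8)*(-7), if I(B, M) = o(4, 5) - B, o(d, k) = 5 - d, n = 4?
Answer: -504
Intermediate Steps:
I(B, M) = 1 - B (I(B, M) = (5 - 1*4) - B = (5 - 4) - B = 1 - B)
-3*(n*I(5, 5) - 8)*(-7) = -3*(4*(1 - 1*5) - 8)*(-7) = -3*(4*(1 - 5) - 8)*(-7) = -3*(4*(-4) - 8)*(-7) = -3*(-16 - 8)*(-7) = -3*(-24)*(-7) = 72*(-7) = -504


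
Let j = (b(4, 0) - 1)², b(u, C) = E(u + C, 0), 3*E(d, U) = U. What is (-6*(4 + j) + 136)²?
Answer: 11236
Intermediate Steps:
E(d, U) = U/3
b(u, C) = 0 (b(u, C) = (⅓)*0 = 0)
j = 1 (j = (0 - 1)² = (-1)² = 1)
(-6*(4 + j) + 136)² = (-6*(4 + 1) + 136)² = (-6*5 + 136)² = (-30 + 136)² = 106² = 11236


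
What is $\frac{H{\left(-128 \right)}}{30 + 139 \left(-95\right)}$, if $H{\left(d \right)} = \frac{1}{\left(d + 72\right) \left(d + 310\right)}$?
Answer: $\frac{1}{134279600} \approx 7.4471 \cdot 10^{-9}$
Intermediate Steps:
$H{\left(d \right)} = \frac{1}{\left(72 + d\right) \left(310 + d\right)}$
$\frac{H{\left(-128 \right)}}{30 + 139 \left(-95\right)} = \frac{1}{\left(22320 + \left(-128\right)^{2} + 382 \left(-128\right)\right) \left(30 + 139 \left(-95\right)\right)} = \frac{1}{\left(22320 + 16384 - 48896\right) \left(30 - 13205\right)} = \frac{1}{\left(-10192\right) \left(-13175\right)} = \left(- \frac{1}{10192}\right) \left(- \frac{1}{13175}\right) = \frac{1}{134279600}$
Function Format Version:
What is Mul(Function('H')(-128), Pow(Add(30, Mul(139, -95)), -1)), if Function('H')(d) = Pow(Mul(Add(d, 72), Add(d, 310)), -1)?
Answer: Rational(1, 134279600) ≈ 7.4471e-9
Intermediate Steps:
Function('H')(d) = Mul(Pow(Add(72, d), -1), Pow(Add(310, d), -1)) (Function('H')(d) = Pow(Mul(Add(72, d), Add(310, d)), -1) = Mul(Pow(Add(72, d), -1), Pow(Add(310, d), -1)))
Mul(Function('H')(-128), Pow(Add(30, Mul(139, -95)), -1)) = Mul(Pow(Add(22320, Pow(-128, 2), Mul(382, -128)), -1), Pow(Add(30, Mul(139, -95)), -1)) = Mul(Pow(Add(22320, 16384, -48896), -1), Pow(Add(30, -13205), -1)) = Mul(Pow(-10192, -1), Pow(-13175, -1)) = Mul(Rational(-1, 10192), Rational(-1, 13175)) = Rational(1, 134279600)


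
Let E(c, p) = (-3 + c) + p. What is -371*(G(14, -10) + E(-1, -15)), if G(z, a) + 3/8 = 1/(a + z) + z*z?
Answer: -524965/8 ≈ -65621.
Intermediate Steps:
G(z, a) = -3/8 + z**2 + 1/(a + z) (G(z, a) = -3/8 + (1/(a + z) + z*z) = -3/8 + (1/(a + z) + z**2) = -3/8 + (z**2 + 1/(a + z)) = -3/8 + z**2 + 1/(a + z))
E(c, p) = -3 + c + p
-371*(G(14, -10) + E(-1, -15)) = -371*((1 + 14**3 - 3/8*(-10) - 3/8*14 - 10*14**2)/(-10 + 14) + (-3 - 1 - 15)) = -371*((1 + 2744 + 15/4 - 21/4 - 10*196)/4 - 19) = -371*((1 + 2744 + 15/4 - 21/4 - 1960)/4 - 19) = -371*((1/4)*(1567/2) - 19) = -371*(1567/8 - 19) = -371*1415/8 = -524965/8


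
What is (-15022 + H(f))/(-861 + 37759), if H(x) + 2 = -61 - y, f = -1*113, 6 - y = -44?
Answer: -15135/36898 ≈ -0.41018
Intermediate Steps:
y = 50 (y = 6 - 1*(-44) = 6 + 44 = 50)
f = -113
H(x) = -113 (H(x) = -2 + (-61 - 1*50) = -2 + (-61 - 50) = -2 - 111 = -113)
(-15022 + H(f))/(-861 + 37759) = (-15022 - 113)/(-861 + 37759) = -15135/36898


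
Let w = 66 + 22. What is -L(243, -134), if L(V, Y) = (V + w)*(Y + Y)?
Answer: 88708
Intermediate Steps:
w = 88
L(V, Y) = 2*Y*(88 + V) (L(V, Y) = (V + 88)*(Y + Y) = (88 + V)*(2*Y) = 2*Y*(88 + V))
-L(243, -134) = -2*(-134)*(88 + 243) = -2*(-134)*331 = -1*(-88708) = 88708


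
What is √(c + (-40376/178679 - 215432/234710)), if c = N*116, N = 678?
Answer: 2*√176431252586586630892945/2995553435 ≈ 280.44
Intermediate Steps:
c = 78648 (c = 678*116 = 78648)
√(c + (-40376/178679 - 215432/234710)) = √(78648 + (-40376/178679 - 215432/234710)) = √(78648 + (-40376*1/178679 - 215432*1/234710)) = √(78648 + (-40376/178679 - 15388/16765)) = √(78648 - 3426416092/2995553435) = √(235590860139788/2995553435) = 2*√176431252586586630892945/2995553435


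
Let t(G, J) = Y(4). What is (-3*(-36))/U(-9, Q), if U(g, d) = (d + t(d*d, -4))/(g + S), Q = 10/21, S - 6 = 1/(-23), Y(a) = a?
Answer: -79380/1081 ≈ -73.432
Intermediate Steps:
t(G, J) = 4
S = 137/23 (S = 6 + 1/(-23) = 6 + 1*(-1/23) = 6 - 1/23 = 137/23 ≈ 5.9565)
Q = 10/21 (Q = 10*(1/21) = 10/21 ≈ 0.47619)
U(g, d) = (4 + d)/(137/23 + g) (U(g, d) = (d + 4)/(g + 137/23) = (4 + d)/(137/23 + g))
(-3*(-36))/U(-9, Q) = (-3*(-36))/((23*(4 + 10/21)/(137 + 23*(-9)))) = 108/((23*(94/21)/(137 - 207))) = 108/((23*(94/21)/(-70))) = 108/((23*(-1/70)*(94/21))) = 108/(-1081/735) = 108*(-735/1081) = -79380/1081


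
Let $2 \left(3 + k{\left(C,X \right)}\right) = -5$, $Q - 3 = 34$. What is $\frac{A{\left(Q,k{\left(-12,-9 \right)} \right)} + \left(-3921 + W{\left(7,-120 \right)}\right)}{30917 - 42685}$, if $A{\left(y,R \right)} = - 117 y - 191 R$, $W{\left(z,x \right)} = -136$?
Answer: $\frac{14671}{23536} \approx 0.62334$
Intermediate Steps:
$Q = 37$ ($Q = 3 + 34 = 37$)
$k{\left(C,X \right)} = - \frac{11}{2}$ ($k{\left(C,X \right)} = -3 + \frac{1}{2} \left(-5\right) = -3 - \frac{5}{2} = - \frac{11}{2}$)
$A{\left(y,R \right)} = - 191 R - 117 y$
$\frac{A{\left(Q,k{\left(-12,-9 \right)} \right)} + \left(-3921 + W{\left(7,-120 \right)}\right)}{30917 - 42685} = \frac{\left(\left(-191\right) \left(- \frac{11}{2}\right) - 4329\right) - 4057}{30917 - 42685} = \frac{\left(\frac{2101}{2} - 4329\right) - 4057}{-11768} = \left(- \frac{6557}{2} - 4057\right) \left(- \frac{1}{11768}\right) = \left(- \frac{14671}{2}\right) \left(- \frac{1}{11768}\right) = \frac{14671}{23536}$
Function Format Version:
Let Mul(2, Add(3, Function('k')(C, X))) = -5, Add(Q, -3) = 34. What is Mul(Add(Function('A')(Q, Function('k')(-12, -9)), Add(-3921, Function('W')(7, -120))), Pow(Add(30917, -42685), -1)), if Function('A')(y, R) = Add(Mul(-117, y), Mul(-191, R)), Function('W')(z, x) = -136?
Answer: Rational(14671, 23536) ≈ 0.62334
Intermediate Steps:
Q = 37 (Q = Add(3, 34) = 37)
Function('k')(C, X) = Rational(-11, 2) (Function('k')(C, X) = Add(-3, Mul(Rational(1, 2), -5)) = Add(-3, Rational(-5, 2)) = Rational(-11, 2))
Function('A')(y, R) = Add(Mul(-191, R), Mul(-117, y))
Mul(Add(Function('A')(Q, Function('k')(-12, -9)), Add(-3921, Function('W')(7, -120))), Pow(Add(30917, -42685), -1)) = Mul(Add(Add(Mul(-191, Rational(-11, 2)), Mul(-117, 37)), Add(-3921, -136)), Pow(Add(30917, -42685), -1)) = Mul(Add(Add(Rational(2101, 2), -4329), -4057), Pow(-11768, -1)) = Mul(Add(Rational(-6557, 2), -4057), Rational(-1, 11768)) = Mul(Rational(-14671, 2), Rational(-1, 11768)) = Rational(14671, 23536)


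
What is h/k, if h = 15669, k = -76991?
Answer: -15669/76991 ≈ -0.20352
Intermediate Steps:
h/k = 15669/(-76991) = 15669*(-1/76991) = -15669/76991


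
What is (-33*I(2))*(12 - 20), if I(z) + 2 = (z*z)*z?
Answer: 1584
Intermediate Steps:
I(z) = -2 + z³ (I(z) = -2 + (z*z)*z = -2 + z²*z = -2 + z³)
(-33*I(2))*(12 - 20) = (-33*(-2 + 2³))*(12 - 20) = -33*(-2 + 8)*(-8) = -33*6*(-8) = -198*(-8) = 1584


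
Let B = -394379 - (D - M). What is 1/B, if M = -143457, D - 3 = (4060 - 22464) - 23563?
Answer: -1/495872 ≈ -2.0166e-6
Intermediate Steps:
D = -41964 (D = 3 + ((4060 - 22464) - 23563) = 3 + (-18404 - 23563) = 3 - 41967 = -41964)
B = -495872 (B = -394379 - (-41964 - 1*(-143457)) = -394379 - (-41964 + 143457) = -394379 - 1*101493 = -394379 - 101493 = -495872)
1/B = 1/(-495872) = -1/495872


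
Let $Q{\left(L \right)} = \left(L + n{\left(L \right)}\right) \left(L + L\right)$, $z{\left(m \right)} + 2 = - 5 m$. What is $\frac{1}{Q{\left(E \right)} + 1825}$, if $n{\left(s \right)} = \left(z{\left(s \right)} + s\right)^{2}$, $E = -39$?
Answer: $- \frac{1}{1844981} \approx -5.4201 \cdot 10^{-7}$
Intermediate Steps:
$z{\left(m \right)} = -2 - 5 m$
$n{\left(s \right)} = \left(-2 - 4 s\right)^{2}$ ($n{\left(s \right)} = \left(\left(-2 - 5 s\right) + s\right)^{2} = \left(-2 - 4 s\right)^{2}$)
$Q{\left(L \right)} = 2 L \left(L + 4 \left(1 + 2 L\right)^{2}\right)$ ($Q{\left(L \right)} = \left(L + 4 \left(1 + 2 L\right)^{2}\right) \left(L + L\right) = \left(L + 4 \left(1 + 2 L\right)^{2}\right) 2 L = 2 L \left(L + 4 \left(1 + 2 L\right)^{2}\right)$)
$\frac{1}{Q{\left(E \right)} + 1825} = \frac{1}{2 \left(-39\right) \left(-39 + 4 \left(1 + 2 \left(-39\right)\right)^{2}\right) + 1825} = \frac{1}{2 \left(-39\right) \left(-39 + 4 \left(1 - 78\right)^{2}\right) + 1825} = \frac{1}{2 \left(-39\right) \left(-39 + 4 \left(-77\right)^{2}\right) + 1825} = \frac{1}{2 \left(-39\right) \left(-39 + 4 \cdot 5929\right) + 1825} = \frac{1}{2 \left(-39\right) \left(-39 + 23716\right) + 1825} = \frac{1}{2 \left(-39\right) 23677 + 1825} = \frac{1}{-1846806 + 1825} = \frac{1}{-1844981} = - \frac{1}{1844981}$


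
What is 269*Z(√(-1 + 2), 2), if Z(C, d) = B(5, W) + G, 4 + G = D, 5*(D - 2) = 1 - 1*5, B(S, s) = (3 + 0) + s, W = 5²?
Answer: 33894/5 ≈ 6778.8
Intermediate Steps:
W = 25
B(S, s) = 3 + s
D = 6/5 (D = 2 + (1 - 1*5)/5 = 2 + (1 - 5)/5 = 2 + (⅕)*(-4) = 2 - ⅘ = 6/5 ≈ 1.2000)
G = -14/5 (G = -4 + 6/5 = -14/5 ≈ -2.8000)
Z(C, d) = 126/5 (Z(C, d) = (3 + 25) - 14/5 = 28 - 14/5 = 126/5)
269*Z(√(-1 + 2), 2) = 269*(126/5) = 33894/5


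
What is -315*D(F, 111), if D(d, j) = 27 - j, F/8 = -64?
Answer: 26460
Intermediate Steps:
F = -512 (F = 8*(-64) = -512)
-315*D(F, 111) = -315*(27 - 1*111) = -315*(27 - 111) = -315*(-84) = 26460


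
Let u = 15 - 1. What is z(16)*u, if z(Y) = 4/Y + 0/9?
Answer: 7/2 ≈ 3.5000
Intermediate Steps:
u = 14
z(Y) = 4/Y (z(Y) = 4/Y + 0*(⅑) = 4/Y + 0 = 4/Y)
z(16)*u = (4/16)*14 = (4*(1/16))*14 = (¼)*14 = 7/2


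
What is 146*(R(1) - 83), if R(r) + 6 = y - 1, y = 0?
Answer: -13140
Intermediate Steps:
R(r) = -7 (R(r) = -6 + (0 - 1) = -6 - 1 = -7)
146*(R(1) - 83) = 146*(-7 - 83) = 146*(-90) = -13140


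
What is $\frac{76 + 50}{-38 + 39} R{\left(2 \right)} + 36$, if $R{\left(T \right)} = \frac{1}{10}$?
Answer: $\frac{243}{5} \approx 48.6$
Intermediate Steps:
$R{\left(T \right)} = \frac{1}{10}$
$\frac{76 + 50}{-38 + 39} R{\left(2 \right)} + 36 = \frac{76 + 50}{-38 + 39} \cdot \frac{1}{10} + 36 = \frac{126}{1} \cdot \frac{1}{10} + 36 = 126 \cdot 1 \cdot \frac{1}{10} + 36 = 126 \cdot \frac{1}{10} + 36 = \frac{63}{5} + 36 = \frac{243}{5}$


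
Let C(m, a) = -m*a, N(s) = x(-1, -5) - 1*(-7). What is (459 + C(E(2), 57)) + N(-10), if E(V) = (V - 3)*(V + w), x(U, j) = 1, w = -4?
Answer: 353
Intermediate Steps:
E(V) = (-4 + V)*(-3 + V) (E(V) = (V - 3)*(V - 4) = (-3 + V)*(-4 + V) = (-4 + V)*(-3 + V))
N(s) = 8 (N(s) = 1 - 1*(-7) = 1 + 7 = 8)
C(m, a) = -a*m
(459 + C(E(2), 57)) + N(-10) = (459 - 1*57*(12 + 2**2 - 7*2)) + 8 = (459 - 1*57*(12 + 4 - 14)) + 8 = (459 - 1*57*2) + 8 = (459 - 114) + 8 = 345 + 8 = 353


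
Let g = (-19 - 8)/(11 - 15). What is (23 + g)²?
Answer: 14161/16 ≈ 885.06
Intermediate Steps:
g = 27/4 (g = -27/(-4) = -27*(-¼) = 27/4 ≈ 6.7500)
(23 + g)² = (23 + 27/4)² = (119/4)² = 14161/16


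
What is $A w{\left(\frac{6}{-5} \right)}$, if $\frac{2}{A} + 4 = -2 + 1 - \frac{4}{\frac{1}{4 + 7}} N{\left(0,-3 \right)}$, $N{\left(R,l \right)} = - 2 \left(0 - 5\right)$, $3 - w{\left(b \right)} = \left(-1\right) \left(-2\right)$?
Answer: $- \frac{1}{223} \approx -0.0044843$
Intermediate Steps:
$w{\left(b \right)} = 1$ ($w{\left(b \right)} = 3 - \left(-1\right) \left(-2\right) = 3 - 2 = 1$)
$N{\left(R,l \right)} = 10$ ($N{\left(R,l \right)} = \left(-2\right) \left(-5\right) = 10$)
$A = - \frac{1}{223}$ ($A = \frac{2}{-4 + \left(-2 + 1 - \frac{4}{\frac{1}{4 + 7}} \cdot 10\right)} = \frac{2}{-4 + \left(-2 + 1 - \frac{4}{\frac{1}{11}} \cdot 10\right)} = \frac{2}{-4 + \left(-2 + 1 - 4 \frac{1}{\frac{1}{11}} \cdot 10\right)} = \frac{2}{-4 + \left(-2 + 1 \left(-4\right) 11 \cdot 10\right)} = \frac{2}{-4 + \left(-2 + 1 \left(\left(-44\right) 10\right)\right)} = \frac{2}{-4 + \left(-2 + 1 \left(-440\right)\right)} = \frac{2}{-4 - 442} = \frac{2}{-446} = 2 \left(- \frac{1}{446}\right) = - \frac{1}{223} \approx -0.0044843$)
$A w{\left(\frac{6}{-5} \right)} = \left(- \frac{1}{223}\right) 1 = - \frac{1}{223}$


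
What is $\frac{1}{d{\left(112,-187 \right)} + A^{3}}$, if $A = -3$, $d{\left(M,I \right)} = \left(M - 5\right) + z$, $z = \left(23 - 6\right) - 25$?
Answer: $\frac{1}{72} \approx 0.013889$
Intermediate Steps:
$z = -8$ ($z = 17 - 25 = -8$)
$d{\left(M,I \right)} = -13 + M$ ($d{\left(M,I \right)} = \left(M - 5\right) - 8 = \left(-5 + M\right) - 8 = -13 + M$)
$\frac{1}{d{\left(112,-187 \right)} + A^{3}} = \frac{1}{\left(-13 + 112\right) + \left(-3\right)^{3}} = \frac{1}{99 - 27} = \frac{1}{72}$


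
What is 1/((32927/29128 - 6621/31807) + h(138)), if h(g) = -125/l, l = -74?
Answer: 34279548952/89519389737 ≈ 0.38293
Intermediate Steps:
h(g) = 125/74 (h(g) = -125/(-74) = -125*(-1/74) = 125/74)
1/((32927/29128 - 6621/31807) + h(138)) = 1/((32927/29128 - 6621/31807) + 125/74) = 1/(854452601/926474296 + 125/74) = 1/(89519389737/34279548952) = 34279548952/89519389737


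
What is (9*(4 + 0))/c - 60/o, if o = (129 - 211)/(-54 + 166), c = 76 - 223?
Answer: 164148/2009 ≈ 81.706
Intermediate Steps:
c = -147
o = -41/56 (o = -82/112 = -82*1/112 = -41/56 ≈ -0.73214)
(9*(4 + 0))/c - 60/o = (9*(4 + 0))/(-147) - 60/(-41/56) = (9*4)*(-1/147) - 60*(-56/41) = 36*(-1/147) + 3360/41 = -12/49 + 3360/41 = 164148/2009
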